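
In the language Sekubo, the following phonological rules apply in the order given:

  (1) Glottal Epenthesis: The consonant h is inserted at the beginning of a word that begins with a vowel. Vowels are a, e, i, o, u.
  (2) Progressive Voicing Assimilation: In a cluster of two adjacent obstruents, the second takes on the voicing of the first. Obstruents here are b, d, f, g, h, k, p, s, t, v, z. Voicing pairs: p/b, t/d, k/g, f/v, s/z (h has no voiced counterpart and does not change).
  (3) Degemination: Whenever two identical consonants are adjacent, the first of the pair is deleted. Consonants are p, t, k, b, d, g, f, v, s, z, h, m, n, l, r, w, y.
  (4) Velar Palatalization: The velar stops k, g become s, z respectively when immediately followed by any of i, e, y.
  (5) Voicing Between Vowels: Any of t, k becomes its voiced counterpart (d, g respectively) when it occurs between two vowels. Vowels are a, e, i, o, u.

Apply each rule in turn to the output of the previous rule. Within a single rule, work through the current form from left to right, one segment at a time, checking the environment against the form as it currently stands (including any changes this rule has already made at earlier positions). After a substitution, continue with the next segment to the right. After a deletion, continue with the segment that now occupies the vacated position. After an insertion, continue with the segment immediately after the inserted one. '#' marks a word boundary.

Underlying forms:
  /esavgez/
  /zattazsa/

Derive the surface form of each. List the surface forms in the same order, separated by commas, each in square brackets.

[hesavzez], [zadaza]

/esavgez/:
  (1) Glottal Epenthesis: [esavgez] → [hesavgez]
  (2) Progressive Voicing Assimilation: no change — [hesavgez]
  (3) Degemination: no change — [hesavgez]
  (4) Velar Palatalization: [hesavgez] → [hesavzez]
  (5) Voicing Between Vowels: no change — [hesavzez]
/zattazsa/:
  (1) Glottal Epenthesis: no change — [zattazsa]
  (2) Progressive Voicing Assimilation: [zattazsa] → [zattazza]
  (3) Degemination: [zattazza] → [zataza]
  (4) Velar Palatalization: no change — [zataza]
  (5) Voicing Between Vowels: [zataza] → [zadaza]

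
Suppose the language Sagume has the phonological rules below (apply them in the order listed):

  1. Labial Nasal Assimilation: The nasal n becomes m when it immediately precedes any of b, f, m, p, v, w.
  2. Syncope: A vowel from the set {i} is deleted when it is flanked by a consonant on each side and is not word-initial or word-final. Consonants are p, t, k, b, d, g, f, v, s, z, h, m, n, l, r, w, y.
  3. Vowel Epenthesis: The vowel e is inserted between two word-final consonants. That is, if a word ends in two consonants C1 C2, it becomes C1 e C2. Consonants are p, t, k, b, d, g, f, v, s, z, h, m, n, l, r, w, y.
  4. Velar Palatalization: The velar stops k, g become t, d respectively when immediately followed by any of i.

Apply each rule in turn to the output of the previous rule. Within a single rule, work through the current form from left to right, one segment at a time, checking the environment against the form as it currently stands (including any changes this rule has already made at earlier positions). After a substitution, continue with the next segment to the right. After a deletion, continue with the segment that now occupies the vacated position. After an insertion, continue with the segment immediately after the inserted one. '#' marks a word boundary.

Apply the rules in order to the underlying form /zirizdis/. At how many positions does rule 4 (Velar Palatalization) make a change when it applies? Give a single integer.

1 Labial Nasal Assimilation: no change — [zirizdis]
2 Syncope: [zirizdis] → [zrzds]
3 Vowel Epenthesis: [zrzds] → [zrzdes]
4 Velar Palatalization: no change — [zrzdes]
Rule 4 changed 0 position(s).

0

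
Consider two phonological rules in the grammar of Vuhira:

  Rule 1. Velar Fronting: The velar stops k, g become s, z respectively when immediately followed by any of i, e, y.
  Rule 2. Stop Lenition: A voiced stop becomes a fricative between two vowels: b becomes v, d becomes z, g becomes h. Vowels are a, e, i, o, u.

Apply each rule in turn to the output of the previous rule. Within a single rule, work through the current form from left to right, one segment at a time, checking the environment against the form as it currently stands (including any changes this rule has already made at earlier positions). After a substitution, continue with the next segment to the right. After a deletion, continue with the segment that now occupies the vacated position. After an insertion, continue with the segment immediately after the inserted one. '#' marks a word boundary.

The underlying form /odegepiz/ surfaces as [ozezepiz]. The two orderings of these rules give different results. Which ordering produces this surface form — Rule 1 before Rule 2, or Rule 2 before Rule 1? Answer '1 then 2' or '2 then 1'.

1 then 2

Order 1 then 2:
  1 Velar Fronting: [odegepiz] → [odezepiz]
  2 Stop Lenition: [odezepiz] → [ozezepiz]
  result: [ozezepiz]
Order 2 then 1:
  2 Stop Lenition: [odegepiz] → [ozehepiz]
  1 Velar Fronting: no change — [ozehepiz]
  result: [ozehepiz]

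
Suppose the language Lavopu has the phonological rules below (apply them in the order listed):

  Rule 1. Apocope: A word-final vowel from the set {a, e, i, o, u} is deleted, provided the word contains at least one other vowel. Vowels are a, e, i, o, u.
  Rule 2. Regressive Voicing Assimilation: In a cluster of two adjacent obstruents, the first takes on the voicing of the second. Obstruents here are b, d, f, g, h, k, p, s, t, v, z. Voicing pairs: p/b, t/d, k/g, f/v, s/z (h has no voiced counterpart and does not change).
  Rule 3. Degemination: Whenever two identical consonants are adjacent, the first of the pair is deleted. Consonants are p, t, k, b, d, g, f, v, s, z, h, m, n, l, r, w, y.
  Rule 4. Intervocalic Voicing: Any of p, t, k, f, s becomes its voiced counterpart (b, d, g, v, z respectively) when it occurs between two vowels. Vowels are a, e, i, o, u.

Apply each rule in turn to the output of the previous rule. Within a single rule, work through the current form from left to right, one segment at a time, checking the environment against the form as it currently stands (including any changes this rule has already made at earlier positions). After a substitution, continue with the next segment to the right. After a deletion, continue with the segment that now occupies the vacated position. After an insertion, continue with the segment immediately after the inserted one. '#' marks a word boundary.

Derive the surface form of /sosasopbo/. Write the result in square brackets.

[sozazob]

Rule 1 Apocope: [sosasopbo] → [sosasopb]
Rule 2 Regressive Voicing Assimilation: [sosasopb] → [sosasobb]
Rule 3 Degemination: [sosasobb] → [sosasob]
Rule 4 Intervocalic Voicing: [sosasob] → [sozazob]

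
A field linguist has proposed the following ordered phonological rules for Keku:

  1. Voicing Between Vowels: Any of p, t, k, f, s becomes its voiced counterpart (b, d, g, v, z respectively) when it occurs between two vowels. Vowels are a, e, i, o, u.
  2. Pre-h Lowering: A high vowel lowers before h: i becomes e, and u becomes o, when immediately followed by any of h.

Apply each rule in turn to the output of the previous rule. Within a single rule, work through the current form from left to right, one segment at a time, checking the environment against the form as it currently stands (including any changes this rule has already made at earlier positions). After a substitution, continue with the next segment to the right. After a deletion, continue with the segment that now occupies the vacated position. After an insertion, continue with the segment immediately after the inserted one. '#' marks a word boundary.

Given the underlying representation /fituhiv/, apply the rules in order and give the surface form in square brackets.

[fidohiv]

1 Voicing Between Vowels: [fituhiv] → [fiduhiv]
2 Pre-h Lowering: [fiduhiv] → [fidohiv]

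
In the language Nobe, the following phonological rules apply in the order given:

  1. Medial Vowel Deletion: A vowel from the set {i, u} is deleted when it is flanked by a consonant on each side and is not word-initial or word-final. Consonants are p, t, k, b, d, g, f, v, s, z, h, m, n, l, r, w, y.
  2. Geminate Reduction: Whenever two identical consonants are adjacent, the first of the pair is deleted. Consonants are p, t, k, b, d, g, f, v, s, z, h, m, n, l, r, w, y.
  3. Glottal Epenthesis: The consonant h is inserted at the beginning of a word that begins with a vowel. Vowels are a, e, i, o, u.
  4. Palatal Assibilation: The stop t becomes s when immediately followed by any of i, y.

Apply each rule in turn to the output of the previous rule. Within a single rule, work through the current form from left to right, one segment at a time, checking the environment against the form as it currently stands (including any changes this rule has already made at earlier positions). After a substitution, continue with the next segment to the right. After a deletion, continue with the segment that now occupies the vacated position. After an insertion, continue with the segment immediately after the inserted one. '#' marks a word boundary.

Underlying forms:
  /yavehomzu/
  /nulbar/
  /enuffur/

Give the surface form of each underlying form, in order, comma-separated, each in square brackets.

[yavehomzu], [nlbar], [henfr]

/yavehomzu/:
  1 Medial Vowel Deletion: no change — [yavehomzu]
  2 Geminate Reduction: no change — [yavehomzu]
  3 Glottal Epenthesis: no change — [yavehomzu]
  4 Palatal Assibilation: no change — [yavehomzu]
/nulbar/:
  1 Medial Vowel Deletion: [nulbar] → [nlbar]
  2 Geminate Reduction: no change — [nlbar]
  3 Glottal Epenthesis: no change — [nlbar]
  4 Palatal Assibilation: no change — [nlbar]
/enuffur/:
  1 Medial Vowel Deletion: [enuffur] → [enffr]
  2 Geminate Reduction: [enffr] → [enfr]
  3 Glottal Epenthesis: [enfr] → [henfr]
  4 Palatal Assibilation: no change — [henfr]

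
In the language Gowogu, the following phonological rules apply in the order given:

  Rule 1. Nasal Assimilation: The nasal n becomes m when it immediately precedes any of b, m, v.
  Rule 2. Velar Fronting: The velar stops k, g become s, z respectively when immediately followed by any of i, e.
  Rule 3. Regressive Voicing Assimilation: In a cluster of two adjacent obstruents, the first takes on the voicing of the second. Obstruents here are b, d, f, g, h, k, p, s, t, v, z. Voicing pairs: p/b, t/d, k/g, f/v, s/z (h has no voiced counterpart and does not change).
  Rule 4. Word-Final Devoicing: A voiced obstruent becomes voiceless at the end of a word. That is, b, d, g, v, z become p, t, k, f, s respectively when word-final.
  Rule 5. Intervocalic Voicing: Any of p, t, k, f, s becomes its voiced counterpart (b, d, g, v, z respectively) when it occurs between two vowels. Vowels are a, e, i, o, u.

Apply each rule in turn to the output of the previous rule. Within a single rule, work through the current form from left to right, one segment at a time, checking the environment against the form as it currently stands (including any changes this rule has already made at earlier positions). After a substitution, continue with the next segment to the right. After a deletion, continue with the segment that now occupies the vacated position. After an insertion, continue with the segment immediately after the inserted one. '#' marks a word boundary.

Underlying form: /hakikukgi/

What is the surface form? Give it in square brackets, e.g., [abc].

[hazigugzi]

Rule 1 Nasal Assimilation: no change — [hakikukgi]
Rule 2 Velar Fronting: [hakikukgi] → [hasikukzi]
Rule 3 Regressive Voicing Assimilation: [hasikukzi] → [hasikugzi]
Rule 4 Word-Final Devoicing: no change — [hasikugzi]
Rule 5 Intervocalic Voicing: [hasikugzi] → [hazigugzi]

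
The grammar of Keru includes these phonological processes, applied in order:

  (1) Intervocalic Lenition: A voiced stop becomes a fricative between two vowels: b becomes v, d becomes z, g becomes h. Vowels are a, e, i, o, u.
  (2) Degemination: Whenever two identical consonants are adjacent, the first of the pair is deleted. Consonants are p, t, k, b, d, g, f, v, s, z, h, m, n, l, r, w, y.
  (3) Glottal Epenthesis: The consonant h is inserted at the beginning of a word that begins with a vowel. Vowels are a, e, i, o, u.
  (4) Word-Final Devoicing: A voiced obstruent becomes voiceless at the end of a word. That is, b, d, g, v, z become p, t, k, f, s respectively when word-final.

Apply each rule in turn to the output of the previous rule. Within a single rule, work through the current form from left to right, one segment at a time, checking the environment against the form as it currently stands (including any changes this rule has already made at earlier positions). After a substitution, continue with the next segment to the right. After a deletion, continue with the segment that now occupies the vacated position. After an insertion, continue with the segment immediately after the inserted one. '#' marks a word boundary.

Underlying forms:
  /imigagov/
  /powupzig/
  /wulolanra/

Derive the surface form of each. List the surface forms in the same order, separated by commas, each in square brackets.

/imigagov/:
  (1) Intervocalic Lenition: [imigagov] → [imihahov]
  (2) Degemination: no change — [imihahov]
  (3) Glottal Epenthesis: [imihahov] → [himihahov]
  (4) Word-Final Devoicing: [himihahov] → [himihahof]
/powupzig/:
  (1) Intervocalic Lenition: no change — [powupzig]
  (2) Degemination: no change — [powupzig]
  (3) Glottal Epenthesis: no change — [powupzig]
  (4) Word-Final Devoicing: [powupzig] → [powupzik]
/wulolanra/:
  (1) Intervocalic Lenition: no change — [wulolanra]
  (2) Degemination: no change — [wulolanra]
  (3) Glottal Epenthesis: no change — [wulolanra]
  (4) Word-Final Devoicing: no change — [wulolanra]

[himihahof], [powupzik], [wulolanra]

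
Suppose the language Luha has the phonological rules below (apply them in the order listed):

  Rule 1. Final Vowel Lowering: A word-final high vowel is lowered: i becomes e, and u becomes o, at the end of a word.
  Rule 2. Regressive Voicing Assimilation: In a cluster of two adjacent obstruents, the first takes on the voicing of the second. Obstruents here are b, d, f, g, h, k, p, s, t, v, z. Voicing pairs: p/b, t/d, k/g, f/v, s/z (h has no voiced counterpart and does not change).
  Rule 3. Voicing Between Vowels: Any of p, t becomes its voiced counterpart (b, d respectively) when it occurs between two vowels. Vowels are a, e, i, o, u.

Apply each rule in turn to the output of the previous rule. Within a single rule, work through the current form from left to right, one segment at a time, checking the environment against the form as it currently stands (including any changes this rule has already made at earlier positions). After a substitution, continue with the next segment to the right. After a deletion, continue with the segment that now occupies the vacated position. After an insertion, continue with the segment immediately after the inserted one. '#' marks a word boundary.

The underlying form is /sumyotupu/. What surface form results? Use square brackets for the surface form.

[sumyodubo]

Rule 1 Final Vowel Lowering: [sumyotupu] → [sumyotupo]
Rule 2 Regressive Voicing Assimilation: no change — [sumyotupo]
Rule 3 Voicing Between Vowels: [sumyotupo] → [sumyodubo]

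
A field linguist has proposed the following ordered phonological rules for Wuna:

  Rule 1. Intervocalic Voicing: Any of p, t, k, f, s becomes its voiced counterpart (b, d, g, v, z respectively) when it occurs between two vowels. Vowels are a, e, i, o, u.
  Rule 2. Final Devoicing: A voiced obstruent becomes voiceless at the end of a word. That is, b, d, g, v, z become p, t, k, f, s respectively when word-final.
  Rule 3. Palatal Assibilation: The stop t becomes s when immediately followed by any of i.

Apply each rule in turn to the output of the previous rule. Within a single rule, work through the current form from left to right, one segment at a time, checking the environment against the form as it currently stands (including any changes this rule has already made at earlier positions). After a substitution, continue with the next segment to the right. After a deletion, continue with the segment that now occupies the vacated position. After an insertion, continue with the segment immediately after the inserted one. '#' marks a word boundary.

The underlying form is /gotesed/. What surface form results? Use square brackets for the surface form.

[godezet]

Rule 1 Intervocalic Voicing: [gotesed] → [godezed]
Rule 2 Final Devoicing: [godezed] → [godezet]
Rule 3 Palatal Assibilation: no change — [godezet]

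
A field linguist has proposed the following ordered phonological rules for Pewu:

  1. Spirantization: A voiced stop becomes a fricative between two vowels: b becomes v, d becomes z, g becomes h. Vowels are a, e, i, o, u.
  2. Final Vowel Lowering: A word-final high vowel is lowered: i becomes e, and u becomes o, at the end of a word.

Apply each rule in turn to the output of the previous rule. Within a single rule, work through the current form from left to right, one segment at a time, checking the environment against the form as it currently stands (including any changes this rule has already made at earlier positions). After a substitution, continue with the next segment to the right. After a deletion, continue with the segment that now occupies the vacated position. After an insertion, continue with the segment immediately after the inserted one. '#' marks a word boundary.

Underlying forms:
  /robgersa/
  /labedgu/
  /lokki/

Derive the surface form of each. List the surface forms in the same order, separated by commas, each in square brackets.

/robgersa/:
  1 Spirantization: no change — [robgersa]
  2 Final Vowel Lowering: no change — [robgersa]
/labedgu/:
  1 Spirantization: [labedgu] → [lavedgu]
  2 Final Vowel Lowering: [lavedgu] → [lavedgo]
/lokki/:
  1 Spirantization: no change — [lokki]
  2 Final Vowel Lowering: [lokki] → [lokke]

[robgersa], [lavedgo], [lokke]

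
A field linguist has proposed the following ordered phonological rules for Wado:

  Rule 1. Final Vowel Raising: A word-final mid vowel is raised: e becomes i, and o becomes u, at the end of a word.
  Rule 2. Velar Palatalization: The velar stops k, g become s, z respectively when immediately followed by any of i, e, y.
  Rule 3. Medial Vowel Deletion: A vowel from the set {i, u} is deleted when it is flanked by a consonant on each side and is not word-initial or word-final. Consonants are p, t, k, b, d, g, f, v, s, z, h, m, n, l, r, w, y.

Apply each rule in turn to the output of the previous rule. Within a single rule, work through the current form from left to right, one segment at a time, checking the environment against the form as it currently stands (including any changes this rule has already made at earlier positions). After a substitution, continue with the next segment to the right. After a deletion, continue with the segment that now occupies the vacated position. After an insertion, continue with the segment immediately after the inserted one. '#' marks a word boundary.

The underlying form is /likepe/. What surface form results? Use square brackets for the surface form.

Rule 1 Final Vowel Raising: [likepe] → [likepi]
Rule 2 Velar Palatalization: [likepi] → [lisepi]
Rule 3 Medial Vowel Deletion: [lisepi] → [lsepi]

[lsepi]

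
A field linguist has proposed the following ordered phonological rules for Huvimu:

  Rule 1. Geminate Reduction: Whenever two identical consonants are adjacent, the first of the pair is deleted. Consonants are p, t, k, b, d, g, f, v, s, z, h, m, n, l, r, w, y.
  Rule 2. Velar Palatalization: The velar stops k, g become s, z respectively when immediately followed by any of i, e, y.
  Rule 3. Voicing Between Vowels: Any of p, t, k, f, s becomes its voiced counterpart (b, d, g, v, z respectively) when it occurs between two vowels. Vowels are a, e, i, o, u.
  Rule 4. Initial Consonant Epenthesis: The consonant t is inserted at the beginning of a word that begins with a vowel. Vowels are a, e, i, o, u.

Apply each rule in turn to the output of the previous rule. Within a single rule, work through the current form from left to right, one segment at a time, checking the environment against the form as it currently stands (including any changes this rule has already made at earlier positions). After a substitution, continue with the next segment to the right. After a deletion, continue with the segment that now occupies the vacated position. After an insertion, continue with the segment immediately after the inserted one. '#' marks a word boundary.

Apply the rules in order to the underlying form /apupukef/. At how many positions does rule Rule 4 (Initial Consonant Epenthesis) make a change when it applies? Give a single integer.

Rule 1 Geminate Reduction: no change — [apupukef]
Rule 2 Velar Palatalization: [apupukef] → [apupusef]
Rule 3 Voicing Between Vowels: [apupusef] → [abubuzef]
Rule 4 Initial Consonant Epenthesis: [abubuzef] → [tabubuzef]
Rule Rule 4 changed 1 position(s).

1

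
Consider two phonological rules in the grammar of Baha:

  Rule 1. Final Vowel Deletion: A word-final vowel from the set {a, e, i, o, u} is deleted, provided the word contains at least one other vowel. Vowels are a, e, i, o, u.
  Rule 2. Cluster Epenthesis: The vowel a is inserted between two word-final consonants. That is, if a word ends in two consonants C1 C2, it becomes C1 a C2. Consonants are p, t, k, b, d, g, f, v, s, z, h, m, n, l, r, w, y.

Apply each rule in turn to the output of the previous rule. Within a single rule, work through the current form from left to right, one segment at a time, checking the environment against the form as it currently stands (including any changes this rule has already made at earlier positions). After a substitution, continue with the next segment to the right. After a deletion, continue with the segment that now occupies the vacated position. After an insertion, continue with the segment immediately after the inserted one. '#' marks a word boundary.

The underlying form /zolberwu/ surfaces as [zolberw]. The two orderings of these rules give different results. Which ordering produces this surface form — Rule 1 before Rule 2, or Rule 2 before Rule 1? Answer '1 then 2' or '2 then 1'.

2 then 1

Order 1 then 2:
  1 Final Vowel Deletion: [zolberwu] → [zolberw]
  2 Cluster Epenthesis: [zolberw] → [zolberaw]
  result: [zolberaw]
Order 2 then 1:
  2 Cluster Epenthesis: no change — [zolberwu]
  1 Final Vowel Deletion: [zolberwu] → [zolberw]
  result: [zolberw]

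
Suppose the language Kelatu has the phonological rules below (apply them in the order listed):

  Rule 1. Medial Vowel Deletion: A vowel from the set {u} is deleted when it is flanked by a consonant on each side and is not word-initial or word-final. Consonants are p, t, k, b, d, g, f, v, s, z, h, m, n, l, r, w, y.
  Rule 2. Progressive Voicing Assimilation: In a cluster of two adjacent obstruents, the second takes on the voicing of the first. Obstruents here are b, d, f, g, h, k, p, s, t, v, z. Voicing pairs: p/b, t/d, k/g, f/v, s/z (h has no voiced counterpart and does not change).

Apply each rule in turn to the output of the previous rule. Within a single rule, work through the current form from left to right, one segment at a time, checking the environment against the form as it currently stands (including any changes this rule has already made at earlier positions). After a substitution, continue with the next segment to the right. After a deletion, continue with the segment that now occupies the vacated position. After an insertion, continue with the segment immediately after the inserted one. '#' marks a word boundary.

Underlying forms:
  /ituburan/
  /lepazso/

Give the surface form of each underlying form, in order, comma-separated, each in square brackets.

/ituburan/:
  Rule 1 Medial Vowel Deletion: [ituburan] → [itbran]
  Rule 2 Progressive Voicing Assimilation: [itbran] → [itpran]
/lepazso/:
  Rule 1 Medial Vowel Deletion: no change — [lepazso]
  Rule 2 Progressive Voicing Assimilation: [lepazso] → [lepazzo]

[itpran], [lepazzo]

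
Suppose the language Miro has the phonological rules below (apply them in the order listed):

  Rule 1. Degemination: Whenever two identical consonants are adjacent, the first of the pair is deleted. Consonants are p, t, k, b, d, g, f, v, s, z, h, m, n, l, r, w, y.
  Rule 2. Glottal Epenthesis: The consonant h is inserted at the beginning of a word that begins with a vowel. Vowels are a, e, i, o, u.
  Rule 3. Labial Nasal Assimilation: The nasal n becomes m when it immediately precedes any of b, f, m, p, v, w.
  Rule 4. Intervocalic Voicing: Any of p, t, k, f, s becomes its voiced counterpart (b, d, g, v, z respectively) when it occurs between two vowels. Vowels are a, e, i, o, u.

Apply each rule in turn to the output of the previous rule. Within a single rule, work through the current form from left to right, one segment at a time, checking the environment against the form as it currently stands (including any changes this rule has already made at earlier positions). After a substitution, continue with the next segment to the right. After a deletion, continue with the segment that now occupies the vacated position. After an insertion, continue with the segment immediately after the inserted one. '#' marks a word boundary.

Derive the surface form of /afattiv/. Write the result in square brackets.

[havadiv]

Rule 1 Degemination: [afattiv] → [afativ]
Rule 2 Glottal Epenthesis: [afativ] → [hafativ]
Rule 3 Labial Nasal Assimilation: no change — [hafativ]
Rule 4 Intervocalic Voicing: [hafativ] → [havadiv]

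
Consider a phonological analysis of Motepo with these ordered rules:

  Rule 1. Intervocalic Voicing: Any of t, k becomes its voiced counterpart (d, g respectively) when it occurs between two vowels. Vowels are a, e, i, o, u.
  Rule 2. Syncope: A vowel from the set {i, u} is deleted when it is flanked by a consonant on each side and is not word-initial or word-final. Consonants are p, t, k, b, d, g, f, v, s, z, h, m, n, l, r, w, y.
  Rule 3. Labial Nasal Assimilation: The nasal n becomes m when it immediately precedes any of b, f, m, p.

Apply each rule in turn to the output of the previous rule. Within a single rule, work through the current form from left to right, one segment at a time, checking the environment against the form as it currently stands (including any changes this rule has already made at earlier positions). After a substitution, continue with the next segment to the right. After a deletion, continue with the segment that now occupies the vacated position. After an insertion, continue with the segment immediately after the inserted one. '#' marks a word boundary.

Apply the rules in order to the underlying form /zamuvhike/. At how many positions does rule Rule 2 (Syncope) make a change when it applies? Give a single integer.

Rule 1 Intervocalic Voicing: [zamuvhike] → [zamuvhige]
Rule 2 Syncope: [zamuvhige] → [zamvhge]
Rule 3 Labial Nasal Assimilation: no change — [zamvhge]
Rule Rule 2 changed 2 position(s).

2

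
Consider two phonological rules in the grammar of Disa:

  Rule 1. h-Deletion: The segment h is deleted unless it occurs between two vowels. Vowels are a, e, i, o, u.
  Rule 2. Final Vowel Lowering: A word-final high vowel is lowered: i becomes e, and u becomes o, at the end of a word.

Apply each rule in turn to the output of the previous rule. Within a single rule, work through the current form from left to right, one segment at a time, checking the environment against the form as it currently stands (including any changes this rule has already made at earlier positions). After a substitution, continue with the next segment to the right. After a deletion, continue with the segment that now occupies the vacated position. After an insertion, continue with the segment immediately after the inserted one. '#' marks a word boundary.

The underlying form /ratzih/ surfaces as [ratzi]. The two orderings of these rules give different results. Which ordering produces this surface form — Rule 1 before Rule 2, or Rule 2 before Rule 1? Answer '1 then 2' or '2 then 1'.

Order 1 then 2:
  1 h-Deletion: [ratzih] → [ratzi]
  2 Final Vowel Lowering: [ratzi] → [ratze]
  result: [ratze]
Order 2 then 1:
  2 Final Vowel Lowering: no change — [ratzih]
  1 h-Deletion: [ratzih] → [ratzi]
  result: [ratzi]

2 then 1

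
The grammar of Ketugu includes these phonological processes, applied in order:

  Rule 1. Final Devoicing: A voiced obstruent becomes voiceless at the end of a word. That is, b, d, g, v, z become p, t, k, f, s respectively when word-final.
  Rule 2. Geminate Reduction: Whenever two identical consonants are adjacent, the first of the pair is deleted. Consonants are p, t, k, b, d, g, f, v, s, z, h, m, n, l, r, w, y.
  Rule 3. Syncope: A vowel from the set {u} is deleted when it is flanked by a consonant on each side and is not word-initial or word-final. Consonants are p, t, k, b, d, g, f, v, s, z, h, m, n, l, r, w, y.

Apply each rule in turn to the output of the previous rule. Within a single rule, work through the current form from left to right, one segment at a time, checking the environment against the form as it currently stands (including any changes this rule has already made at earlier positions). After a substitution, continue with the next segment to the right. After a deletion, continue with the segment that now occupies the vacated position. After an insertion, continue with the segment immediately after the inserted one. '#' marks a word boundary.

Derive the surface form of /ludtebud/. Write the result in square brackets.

Rule 1 Final Devoicing: [ludtebud] → [ludtebut]
Rule 2 Geminate Reduction: no change — [ludtebut]
Rule 3 Syncope: [ludtebut] → [ldtebt]

[ldtebt]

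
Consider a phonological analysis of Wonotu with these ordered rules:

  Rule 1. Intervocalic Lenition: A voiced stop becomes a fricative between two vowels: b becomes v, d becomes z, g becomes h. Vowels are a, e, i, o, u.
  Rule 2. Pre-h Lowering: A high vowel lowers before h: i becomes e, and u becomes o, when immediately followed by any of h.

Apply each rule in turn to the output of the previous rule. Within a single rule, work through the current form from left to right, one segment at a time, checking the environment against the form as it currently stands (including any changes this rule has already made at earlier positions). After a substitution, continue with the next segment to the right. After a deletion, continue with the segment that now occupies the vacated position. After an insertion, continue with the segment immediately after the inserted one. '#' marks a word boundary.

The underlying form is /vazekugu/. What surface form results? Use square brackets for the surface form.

[vazekohu]

Rule 1 Intervocalic Lenition: [vazekugu] → [vazekuhu]
Rule 2 Pre-h Lowering: [vazekuhu] → [vazekohu]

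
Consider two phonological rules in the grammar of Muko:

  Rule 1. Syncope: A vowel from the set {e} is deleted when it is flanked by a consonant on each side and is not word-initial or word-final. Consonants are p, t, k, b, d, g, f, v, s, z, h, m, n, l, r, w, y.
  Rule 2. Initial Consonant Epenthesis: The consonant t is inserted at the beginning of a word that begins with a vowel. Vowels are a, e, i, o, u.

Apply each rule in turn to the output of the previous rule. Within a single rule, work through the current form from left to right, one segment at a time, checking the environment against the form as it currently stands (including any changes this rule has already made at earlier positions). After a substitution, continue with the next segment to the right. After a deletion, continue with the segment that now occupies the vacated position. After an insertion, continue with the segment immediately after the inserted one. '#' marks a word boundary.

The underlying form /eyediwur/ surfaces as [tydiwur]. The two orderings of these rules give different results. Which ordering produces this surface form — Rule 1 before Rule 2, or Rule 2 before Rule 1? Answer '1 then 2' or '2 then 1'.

2 then 1

Order 1 then 2:
  1 Syncope: [eyediwur] → [eydiwur]
  2 Initial Consonant Epenthesis: [eydiwur] → [teydiwur]
  result: [teydiwur]
Order 2 then 1:
  2 Initial Consonant Epenthesis: [eyediwur] → [teyediwur]
  1 Syncope: [teyediwur] → [tydiwur]
  result: [tydiwur]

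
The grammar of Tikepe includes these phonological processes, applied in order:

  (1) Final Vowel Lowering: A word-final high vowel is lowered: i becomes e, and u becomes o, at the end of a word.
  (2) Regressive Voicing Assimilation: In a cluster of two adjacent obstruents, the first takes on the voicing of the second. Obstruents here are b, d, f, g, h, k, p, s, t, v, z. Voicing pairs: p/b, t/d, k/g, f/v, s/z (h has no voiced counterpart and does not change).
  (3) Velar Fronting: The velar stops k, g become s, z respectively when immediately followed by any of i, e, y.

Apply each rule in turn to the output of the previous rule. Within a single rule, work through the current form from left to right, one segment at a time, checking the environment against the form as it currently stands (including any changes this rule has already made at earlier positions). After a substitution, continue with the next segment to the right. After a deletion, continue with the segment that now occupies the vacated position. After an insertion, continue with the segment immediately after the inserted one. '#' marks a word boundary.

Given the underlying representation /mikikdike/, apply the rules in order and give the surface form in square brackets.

(1) Final Vowel Lowering: no change — [mikikdike]
(2) Regressive Voicing Assimilation: [mikikdike] → [mikigdike]
(3) Velar Fronting: [mikigdike] → [misigdise]

[misigdise]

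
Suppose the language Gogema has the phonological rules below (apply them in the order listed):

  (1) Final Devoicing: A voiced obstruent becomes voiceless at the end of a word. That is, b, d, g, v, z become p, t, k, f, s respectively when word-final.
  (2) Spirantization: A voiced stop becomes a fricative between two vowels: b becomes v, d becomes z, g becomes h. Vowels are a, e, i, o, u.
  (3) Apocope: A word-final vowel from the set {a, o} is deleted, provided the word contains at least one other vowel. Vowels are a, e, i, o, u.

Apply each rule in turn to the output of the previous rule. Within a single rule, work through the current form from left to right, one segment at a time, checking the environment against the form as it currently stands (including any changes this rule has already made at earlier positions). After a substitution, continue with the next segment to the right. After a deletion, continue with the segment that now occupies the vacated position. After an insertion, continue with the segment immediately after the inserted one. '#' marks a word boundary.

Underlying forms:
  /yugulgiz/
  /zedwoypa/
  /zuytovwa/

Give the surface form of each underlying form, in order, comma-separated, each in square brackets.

[yuhulgis], [zedwoyp], [zuytovw]

/yugulgiz/:
  (1) Final Devoicing: [yugulgiz] → [yugulgis]
  (2) Spirantization: [yugulgis] → [yuhulgis]
  (3) Apocope: no change — [yuhulgis]
/zedwoypa/:
  (1) Final Devoicing: no change — [zedwoypa]
  (2) Spirantization: no change — [zedwoypa]
  (3) Apocope: [zedwoypa] → [zedwoyp]
/zuytovwa/:
  (1) Final Devoicing: no change — [zuytovwa]
  (2) Spirantization: no change — [zuytovwa]
  (3) Apocope: [zuytovwa] → [zuytovw]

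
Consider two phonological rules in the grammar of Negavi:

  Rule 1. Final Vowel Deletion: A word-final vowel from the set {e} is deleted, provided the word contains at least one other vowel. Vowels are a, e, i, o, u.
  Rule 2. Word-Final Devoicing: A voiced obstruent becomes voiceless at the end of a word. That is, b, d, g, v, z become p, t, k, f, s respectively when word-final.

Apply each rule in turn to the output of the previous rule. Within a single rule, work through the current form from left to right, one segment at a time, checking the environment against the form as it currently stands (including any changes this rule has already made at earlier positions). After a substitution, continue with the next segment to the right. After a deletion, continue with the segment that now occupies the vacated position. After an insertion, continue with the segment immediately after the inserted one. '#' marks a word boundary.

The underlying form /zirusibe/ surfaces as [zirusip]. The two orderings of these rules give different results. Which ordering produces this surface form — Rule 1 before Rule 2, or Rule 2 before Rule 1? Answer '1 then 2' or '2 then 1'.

1 then 2

Order 1 then 2:
  1 Final Vowel Deletion: [zirusibe] → [zirusib]
  2 Word-Final Devoicing: [zirusib] → [zirusip]
  result: [zirusip]
Order 2 then 1:
  2 Word-Final Devoicing: no change — [zirusibe]
  1 Final Vowel Deletion: [zirusibe] → [zirusib]
  result: [zirusib]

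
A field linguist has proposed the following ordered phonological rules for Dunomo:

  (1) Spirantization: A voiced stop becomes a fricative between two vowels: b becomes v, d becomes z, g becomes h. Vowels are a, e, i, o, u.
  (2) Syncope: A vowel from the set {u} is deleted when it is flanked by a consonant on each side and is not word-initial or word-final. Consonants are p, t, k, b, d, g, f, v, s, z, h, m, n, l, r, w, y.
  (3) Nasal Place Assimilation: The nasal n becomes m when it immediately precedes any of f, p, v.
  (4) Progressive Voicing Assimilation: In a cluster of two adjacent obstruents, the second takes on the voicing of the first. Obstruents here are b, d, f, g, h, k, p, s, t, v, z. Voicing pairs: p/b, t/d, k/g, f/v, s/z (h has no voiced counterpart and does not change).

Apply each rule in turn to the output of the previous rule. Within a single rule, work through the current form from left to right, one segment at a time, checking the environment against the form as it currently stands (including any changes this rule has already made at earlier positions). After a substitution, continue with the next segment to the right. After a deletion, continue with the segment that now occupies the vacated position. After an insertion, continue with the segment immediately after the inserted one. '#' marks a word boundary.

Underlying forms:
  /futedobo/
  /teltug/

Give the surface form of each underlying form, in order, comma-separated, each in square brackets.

[ftezovo], [teltk]

/futedobo/:
  (1) Spirantization: [futedobo] → [futezovo]
  (2) Syncope: [futezovo] → [ftezovo]
  (3) Nasal Place Assimilation: no change — [ftezovo]
  (4) Progressive Voicing Assimilation: no change — [ftezovo]
/teltug/:
  (1) Spirantization: no change — [teltug]
  (2) Syncope: [teltug] → [teltg]
  (3) Nasal Place Assimilation: no change — [teltg]
  (4) Progressive Voicing Assimilation: [teltg] → [teltk]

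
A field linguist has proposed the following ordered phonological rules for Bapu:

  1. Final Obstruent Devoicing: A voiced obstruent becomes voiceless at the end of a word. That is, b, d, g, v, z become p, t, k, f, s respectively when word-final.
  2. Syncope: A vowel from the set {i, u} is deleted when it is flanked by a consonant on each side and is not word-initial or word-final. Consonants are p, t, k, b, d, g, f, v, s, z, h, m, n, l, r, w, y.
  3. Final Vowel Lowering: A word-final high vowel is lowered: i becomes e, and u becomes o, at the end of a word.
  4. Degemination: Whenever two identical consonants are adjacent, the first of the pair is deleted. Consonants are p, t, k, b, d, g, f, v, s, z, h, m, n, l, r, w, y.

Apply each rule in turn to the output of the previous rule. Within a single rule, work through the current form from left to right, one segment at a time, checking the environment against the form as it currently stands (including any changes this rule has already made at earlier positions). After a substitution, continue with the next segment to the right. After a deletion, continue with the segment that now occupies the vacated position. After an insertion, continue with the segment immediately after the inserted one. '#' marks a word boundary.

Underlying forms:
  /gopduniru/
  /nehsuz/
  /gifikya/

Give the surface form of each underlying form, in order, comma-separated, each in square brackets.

/gopduniru/:
  1 Final Obstruent Devoicing: no change — [gopduniru]
  2 Syncope: [gopduniru] → [gopdnru]
  3 Final Vowel Lowering: [gopdnru] → [gopdnro]
  4 Degemination: no change — [gopdnro]
/nehsuz/:
  1 Final Obstruent Devoicing: [nehsuz] → [nehsus]
  2 Syncope: [nehsus] → [nehss]
  3 Final Vowel Lowering: no change — [nehss]
  4 Degemination: [nehss] → [nehs]
/gifikya/:
  1 Final Obstruent Devoicing: no change — [gifikya]
  2 Syncope: [gifikya] → [gfkya]
  3 Final Vowel Lowering: no change — [gfkya]
  4 Degemination: no change — [gfkya]

[gopdnro], [nehs], [gfkya]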